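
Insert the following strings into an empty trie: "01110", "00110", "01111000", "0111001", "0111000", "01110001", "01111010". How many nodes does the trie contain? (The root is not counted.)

19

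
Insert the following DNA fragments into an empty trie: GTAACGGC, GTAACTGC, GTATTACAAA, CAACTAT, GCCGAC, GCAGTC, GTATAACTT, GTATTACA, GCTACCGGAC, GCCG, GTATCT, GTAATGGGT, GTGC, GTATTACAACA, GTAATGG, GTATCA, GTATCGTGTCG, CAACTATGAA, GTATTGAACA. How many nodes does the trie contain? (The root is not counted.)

73

Count nodes per top-level branch (shared prefixes stored once):
  'C'-branch (CAACTAT, CAACTATGAA): 10 nodes
  'G'-branch (GCAGTC, GCCG, GCCGAC, GCTACCGGAC, GTAACGGC, GTAACTGC, GTAATGG, GTAATGGGT, GTATAACTT, GTATCA, GTATCGTGTCG, GTATCT, GTATTACA, GTATTACAAA, GTATTACAACA, GTATTGAACA, GTGC): 63 nodes
Sum: 73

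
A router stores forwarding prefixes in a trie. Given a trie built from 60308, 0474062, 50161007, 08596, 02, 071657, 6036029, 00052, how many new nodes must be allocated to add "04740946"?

Walking "04740946" from the root, the first 5 characters ("04740") follow existing edges; "9" is the first miss.
So 8 − 5 = 3 new nodes.

3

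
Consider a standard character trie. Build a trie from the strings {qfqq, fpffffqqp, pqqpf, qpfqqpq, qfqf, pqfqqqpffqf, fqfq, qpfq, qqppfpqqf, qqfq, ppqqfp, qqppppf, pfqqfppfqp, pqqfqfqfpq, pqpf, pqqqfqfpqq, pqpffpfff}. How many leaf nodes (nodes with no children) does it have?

Leaves are exactly the stored words that no other stored word extends.
Those words: "fpffffqqp", "fqfq", "pfqqfppfqp", "ppqqfp", "pqfqqqpffqf", "pqpffpfff", "pqqfqfqfpq", "pqqpf", "pqqqfqfpqq", "qfqf", "qfqq", "qpfqqpq", "qqfq", "qqppfpqqf", "qqppppf"
Leaf count: 15

15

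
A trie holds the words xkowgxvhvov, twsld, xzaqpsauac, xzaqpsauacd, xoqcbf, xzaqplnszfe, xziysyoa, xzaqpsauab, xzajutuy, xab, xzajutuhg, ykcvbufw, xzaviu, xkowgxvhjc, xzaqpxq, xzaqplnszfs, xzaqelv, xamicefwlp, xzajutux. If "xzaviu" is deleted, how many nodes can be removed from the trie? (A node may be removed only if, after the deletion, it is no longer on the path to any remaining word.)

3

After clearing the end-marker at "xzaviu", prune upward until reaching a node still needed by another word.
The suffix "viu" (3 nodes) is used only by "xzaviu"; the node for "xza" still has the child "q", so pruning stops there.
Nodes removed: 3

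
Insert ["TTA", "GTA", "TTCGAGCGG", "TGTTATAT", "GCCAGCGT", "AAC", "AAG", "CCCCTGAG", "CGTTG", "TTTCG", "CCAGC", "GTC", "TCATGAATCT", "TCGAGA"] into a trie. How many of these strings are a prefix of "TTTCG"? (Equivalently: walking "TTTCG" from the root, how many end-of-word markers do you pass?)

1

Traverse "TTTCG" character by character; count nodes along the way that are marked as word ends.
Prefixes of the query that are stored words: "TTTCG"
Count: 1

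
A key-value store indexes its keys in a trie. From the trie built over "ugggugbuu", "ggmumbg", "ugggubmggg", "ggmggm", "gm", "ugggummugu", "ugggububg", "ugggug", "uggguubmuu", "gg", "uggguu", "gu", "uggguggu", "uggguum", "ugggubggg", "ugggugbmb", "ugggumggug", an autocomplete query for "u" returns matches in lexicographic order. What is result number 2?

Filter for "u…" and sort: "ugggubggg", "ugggubmggg", "ugggububg", "ugggug", "ugggugbmb", "ugggugbuu", "uggguggu", "ugggumggug", "ugggummugu", "uggguu", "uggguubmuu", "uggguum"
The 2nd is ugggubmggg.

ugggubmggg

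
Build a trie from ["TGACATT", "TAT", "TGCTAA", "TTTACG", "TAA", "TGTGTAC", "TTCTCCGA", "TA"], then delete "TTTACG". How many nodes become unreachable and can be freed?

Walk "TTTACG" from the leaf back toward the root, removing each node that no remaining word uses.
The suffix "TACG" (4 nodes) is used only by "TTTACG"; the node for "TT" still has the child "C", so pruning stops there.
Nodes removed: 4

4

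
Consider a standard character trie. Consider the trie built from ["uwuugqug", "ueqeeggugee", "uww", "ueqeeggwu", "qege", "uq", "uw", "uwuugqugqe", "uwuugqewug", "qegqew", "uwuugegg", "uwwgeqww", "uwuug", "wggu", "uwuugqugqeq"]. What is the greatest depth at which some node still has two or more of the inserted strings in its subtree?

Look for the deepest trie node that still has at least two words in its subtree.
e.g. "uwuugqugqe" and "uwuugqugqeq" share the prefix "uwuugqugqe" of length 10; no pair shares a longer one.
Longest shared-prefix length: 10

10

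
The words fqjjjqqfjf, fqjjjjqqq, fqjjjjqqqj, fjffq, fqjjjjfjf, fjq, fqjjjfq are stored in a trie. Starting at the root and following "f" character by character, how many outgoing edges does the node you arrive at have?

2

Follow the path "f" to its node, then look at its outgoing edges.
Distinct next characters after "f": j, q.
That node has 2 child edges.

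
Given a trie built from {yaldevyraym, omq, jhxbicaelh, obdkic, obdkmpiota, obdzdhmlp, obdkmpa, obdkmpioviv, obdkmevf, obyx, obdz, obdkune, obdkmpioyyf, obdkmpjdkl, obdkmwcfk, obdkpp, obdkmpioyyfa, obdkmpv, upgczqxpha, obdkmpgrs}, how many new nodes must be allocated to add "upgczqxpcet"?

3

The longest prefix of "upgczqxpcet" already in the trie is "upgczqxp" (length 8).
So 11 − 8 = 3 new nodes.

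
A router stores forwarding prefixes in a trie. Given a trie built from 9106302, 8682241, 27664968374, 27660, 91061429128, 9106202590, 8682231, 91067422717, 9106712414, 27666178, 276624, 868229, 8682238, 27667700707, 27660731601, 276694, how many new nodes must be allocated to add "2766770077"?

1

"276677007" is already a path in the trie; the remaining "7" must be added.
New nodes needed: |"2766770077"| − 9 = 10 − 9 = 1.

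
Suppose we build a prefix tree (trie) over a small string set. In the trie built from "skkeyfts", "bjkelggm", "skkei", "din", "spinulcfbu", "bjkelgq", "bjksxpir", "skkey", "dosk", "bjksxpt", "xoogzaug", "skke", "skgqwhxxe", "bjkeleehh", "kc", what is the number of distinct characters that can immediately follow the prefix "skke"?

Follow the path "skke" to its node, then look at its outgoing edges.
Distinct next characters after "skke": i, y.
That node has 2 child edges.

2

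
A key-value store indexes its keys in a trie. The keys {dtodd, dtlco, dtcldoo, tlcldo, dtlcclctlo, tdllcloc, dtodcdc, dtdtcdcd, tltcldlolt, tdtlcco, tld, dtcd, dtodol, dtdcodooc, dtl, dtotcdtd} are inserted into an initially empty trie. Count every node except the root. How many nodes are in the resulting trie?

69

Insert word by word; a character creates a node only if that edge doesn't already exist:
  "dtodd" → 5 new (d, t, o, d, d)
  "dtlco" → prefix "dt" already present; 3 new (l, c, o)
  "dtcldoo" → prefix "dt" already present; 5 new (c, l, d, o, o)
  "tlcldo" → 6 new (t, l, c, l, d, o)
  "dtlcclctlo" → prefix "dtlc" already present; 6 new (c, l, c, t, l, o)
  "tdllcloc" → prefix "t" already present; 7 new (d, l, l, c, l, o, c)
  "dtodcdc" → prefix "dtod" already present; 3 new (c, d, c)
  "dtdtcdcd" → prefix "dt" already present; 6 new (d, t, c, d, c, d)
  "tltcldlolt" → prefix "tl" already present; 8 new (t, c, l, d, l, o, l, t)
  "tdtlcco" → prefix "td" already present; 5 new (t, l, c, c, o)
  "tld" → prefix "tl" already present; 1 new (d)
  "dtcd" → prefix "dtc" already present; 1 new (d)
  "dtodol" → prefix "dtod" already present; 2 new (o, l)
  "dtdcodooc" → prefix "dtd" already present; 6 new (c, o, d, o, o, c)
  "dtl" → prefix "dtl" already present; 0 new (none)
  "dtotcdtd" → prefix "dto" already present; 5 new (t, c, d, t, d)
Total nodes = 5 + 3 + 5 + 6 + 6 + 7 + 3 + 6 + 8 + 5 + 1 + 1 + 2 + 6 + 0 + 5 = 69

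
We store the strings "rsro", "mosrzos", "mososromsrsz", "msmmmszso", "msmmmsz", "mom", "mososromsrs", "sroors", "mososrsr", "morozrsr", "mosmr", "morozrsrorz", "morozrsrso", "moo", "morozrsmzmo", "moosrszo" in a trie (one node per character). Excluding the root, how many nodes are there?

Count nodes per top-level branch (shared prefixes stored once):
  'm'-branch (mom, moo, moosrszo, morozrsmzmo, morozrsr, morozrsrorz, morozrsrso, mosmr, mososromsrs, mososromsrsz, mososrsr, mosrzos, msmmmsz, msmmmszso): 50 nodes
  'r'-branch (rsro): 4 nodes
  's'-branch (sroors): 6 nodes
Sum: 60

60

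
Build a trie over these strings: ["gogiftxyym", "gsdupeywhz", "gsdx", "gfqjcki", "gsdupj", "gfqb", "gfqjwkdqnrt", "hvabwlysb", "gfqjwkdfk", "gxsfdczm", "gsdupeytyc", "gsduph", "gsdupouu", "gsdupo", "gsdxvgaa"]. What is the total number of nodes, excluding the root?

64

For each word, the new-node count is its length minus the longest prefix already in the trie:
  "gogiftxyym" → 10 new (g, o, g, i, f, t, x, y, y, m)
  "gsdupeywhz" → prefix "g" already present; 9 new (s, d, u, p, e, y, w, h, z)
  "gsdx" → prefix "gsd" already present; 1 new (x)
  "gfqjcki" → prefix "g" already present; 6 new (f, q, j, c, k, i)
  "gsdupj" → prefix "gsdup" already present; 1 new (j)
  "gfqb" → prefix "gfq" already present; 1 new (b)
  "gfqjwkdqnrt" → prefix "gfqj" already present; 7 new (w, k, d, q, n, r, t)
  "hvabwlysb" → 9 new (h, v, a, b, w, l, y, s, b)
  "gfqjwkdfk" → prefix "gfqjwkd" already present; 2 new (f, k)
  "gxsfdczm" → prefix "g" already present; 7 new (x, s, f, d, c, z, m)
  "gsdupeytyc" → prefix "gsdupey" already present; 3 new (t, y, c)
  "gsduph" → prefix "gsdup" already present; 1 new (h)
  "gsdupouu" → prefix "gsdup" already present; 3 new (o, u, u)
  "gsdupo" → prefix "gsdupo" already present; 0 new (none)
  "gsdxvgaa" → prefix "gsdx" already present; 4 new (v, g, a, a)
Total nodes = 10 + 9 + 1 + 6 + 1 + 1 + 7 + 9 + 2 + 7 + 3 + 1 + 3 + 0 + 4 = 64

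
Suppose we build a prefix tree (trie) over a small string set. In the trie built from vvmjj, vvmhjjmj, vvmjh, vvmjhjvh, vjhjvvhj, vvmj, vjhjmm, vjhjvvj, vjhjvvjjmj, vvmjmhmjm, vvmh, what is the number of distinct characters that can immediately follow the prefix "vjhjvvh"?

Follow the path "vjhjvvh" to its node, then look at its outgoing edges.
Distinct next characters after "vjhjvvh": j.
That node has 1 child edge.

1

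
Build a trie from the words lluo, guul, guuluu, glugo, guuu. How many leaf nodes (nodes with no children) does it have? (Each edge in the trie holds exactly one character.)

Leaves are exactly the stored words that no other stored word extends.
Those words: "glugo", "guuluu", "guuu", "lluo"
Leaf count: 4

4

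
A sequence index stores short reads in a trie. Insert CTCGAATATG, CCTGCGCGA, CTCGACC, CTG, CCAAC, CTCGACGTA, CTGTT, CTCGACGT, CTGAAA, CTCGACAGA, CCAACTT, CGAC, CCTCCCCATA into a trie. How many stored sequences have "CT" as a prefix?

Traverse to the node for "CT", then collect every word in that subtree.
Matches: "CTCGAATATG", "CTCGACAGA", "CTCGACC", "CTCGACGT", "CTCGACGTA", "CTG", "CTGAAA", "CTGTT"
Count: 8

8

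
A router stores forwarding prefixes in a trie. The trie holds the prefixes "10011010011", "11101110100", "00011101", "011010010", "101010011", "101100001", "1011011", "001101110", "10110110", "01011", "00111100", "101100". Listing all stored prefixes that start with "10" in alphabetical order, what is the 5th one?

Words with prefix "10", in lexicographic order: "10011010011", "101010011", "101100", "101100001", "1011011", "10110110"
The 5th is 1011011.

1011011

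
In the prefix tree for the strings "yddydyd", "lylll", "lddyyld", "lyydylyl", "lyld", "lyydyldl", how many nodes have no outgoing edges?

A leaf is a node with no children — equivalently, the end of a word that is not a proper prefix of any other stored word.
Those words: "lddyyld", "lyld", "lylll", "lyydyldl", "lyydylyl", "yddydyd"
Leaf count: 6

6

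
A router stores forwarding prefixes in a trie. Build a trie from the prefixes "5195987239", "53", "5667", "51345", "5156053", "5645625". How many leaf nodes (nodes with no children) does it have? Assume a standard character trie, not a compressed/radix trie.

6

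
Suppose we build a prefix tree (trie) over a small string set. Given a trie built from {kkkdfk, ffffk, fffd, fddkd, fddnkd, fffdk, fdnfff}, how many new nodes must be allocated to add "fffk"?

1

Walking "fffk" from the root, the first 3 characters ("fff") follow existing edges; "k" is the first miss.
New nodes needed: |"fffk"| − 3 = 4 − 3 = 1.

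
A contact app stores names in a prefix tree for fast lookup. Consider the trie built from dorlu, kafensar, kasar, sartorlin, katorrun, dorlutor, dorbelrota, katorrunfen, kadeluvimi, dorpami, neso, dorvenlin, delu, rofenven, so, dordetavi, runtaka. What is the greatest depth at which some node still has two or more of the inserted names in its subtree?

Equivalently: take the maximum, over all pairs, of their longest common prefix length.
"katorrun" and "katorrunfen" agree on "katorrun" (8 characters) before diverging; nothing deeper is shared.
Longest shared-prefix length: 8

8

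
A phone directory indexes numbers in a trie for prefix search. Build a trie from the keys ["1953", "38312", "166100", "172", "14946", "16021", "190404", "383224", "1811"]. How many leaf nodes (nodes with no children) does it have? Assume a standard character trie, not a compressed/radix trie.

A leaf is a node with no children — equivalently, the end of a word that is not a proper prefix of any other stored word.
Those words: "14946", "16021", "166100", "172", "1811", "190404", "1953", "38312", "383224"
Leaf count: 9

9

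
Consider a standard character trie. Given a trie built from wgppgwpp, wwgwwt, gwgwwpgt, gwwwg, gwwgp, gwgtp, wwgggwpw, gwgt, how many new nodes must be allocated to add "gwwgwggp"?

4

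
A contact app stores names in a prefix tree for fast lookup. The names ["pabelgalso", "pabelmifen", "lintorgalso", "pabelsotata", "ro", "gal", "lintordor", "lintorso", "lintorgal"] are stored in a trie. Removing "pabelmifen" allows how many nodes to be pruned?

After clearing the end-marker at "pabelmifen", prune upward until reaching a node still needed by another word.
The suffix "mifen" (5 nodes) is used only by "pabelmifen"; the node for "pabel" still has the child "g", so pruning stops there.
Nodes removed: 5

5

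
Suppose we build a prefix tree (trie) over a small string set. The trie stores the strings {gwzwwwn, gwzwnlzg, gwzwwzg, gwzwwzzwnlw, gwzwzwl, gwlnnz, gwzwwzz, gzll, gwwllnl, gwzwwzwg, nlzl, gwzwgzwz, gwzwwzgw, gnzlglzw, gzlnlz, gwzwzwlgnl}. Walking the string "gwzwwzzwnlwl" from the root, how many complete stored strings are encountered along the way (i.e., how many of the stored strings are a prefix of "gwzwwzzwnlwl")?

2

Check each prefix of "gwzwwzzwnlwl" against the stored set — each match is an end-marker on the path.
Prefixes of the query that are stored words: "gwzwwzz", "gwzwwzzwnlw"
Count: 2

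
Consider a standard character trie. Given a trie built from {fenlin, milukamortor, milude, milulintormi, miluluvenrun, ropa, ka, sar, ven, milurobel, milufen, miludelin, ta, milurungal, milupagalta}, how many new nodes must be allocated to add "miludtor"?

"milud" is already a path in the trie; the remaining "tor" must be added.
New nodes needed: |"miludtor"| − 5 = 8 − 5 = 3.

3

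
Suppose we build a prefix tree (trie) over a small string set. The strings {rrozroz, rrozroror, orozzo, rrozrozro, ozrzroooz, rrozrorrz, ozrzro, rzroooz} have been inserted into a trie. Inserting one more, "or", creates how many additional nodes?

0

Every character of "or" already lies on an existing path (it is a prefix of some stored word).
No new nodes are needed: 0.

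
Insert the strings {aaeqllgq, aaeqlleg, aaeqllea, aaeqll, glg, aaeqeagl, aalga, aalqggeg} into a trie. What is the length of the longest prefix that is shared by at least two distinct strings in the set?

Equivalently: take the maximum, over all pairs, of their longest common prefix length.
e.g. "aaeqllea" and "aaeqlleg" share the prefix "aaeqlle" of length 7; no pair shares a longer one.
Longest shared-prefix length: 7

7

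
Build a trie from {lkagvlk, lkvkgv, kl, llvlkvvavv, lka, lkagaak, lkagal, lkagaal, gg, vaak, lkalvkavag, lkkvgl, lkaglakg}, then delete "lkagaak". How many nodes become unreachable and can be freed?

1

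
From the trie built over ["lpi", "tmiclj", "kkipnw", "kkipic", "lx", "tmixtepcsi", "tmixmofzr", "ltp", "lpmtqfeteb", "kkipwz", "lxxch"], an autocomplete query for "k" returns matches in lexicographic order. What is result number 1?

DFS of the "k" subtree visits, in order: "kkipic", "kkipnw", "kkipwz"
Position 1: kkipic

kkipic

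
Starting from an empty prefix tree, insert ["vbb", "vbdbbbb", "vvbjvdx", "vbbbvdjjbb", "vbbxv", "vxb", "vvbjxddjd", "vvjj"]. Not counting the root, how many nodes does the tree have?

32

Count nodes per top-level branch (shared prefixes stored once):
  'v'-branch (vbb, vbbbvdjjbb, vbbxv, vbdbbbb, vvbjvdx, vvbjxddjd, vvjj, vxb): 32 nodes
Sum: 32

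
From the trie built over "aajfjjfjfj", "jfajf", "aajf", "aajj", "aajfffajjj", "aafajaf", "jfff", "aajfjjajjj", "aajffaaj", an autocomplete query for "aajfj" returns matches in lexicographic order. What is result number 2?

DFS of the "aajfj" subtree visits, in order: "aajfjjajjj", "aajfjjfjfj"
Position 2: aajfjjfjfj

aajfjjfjfj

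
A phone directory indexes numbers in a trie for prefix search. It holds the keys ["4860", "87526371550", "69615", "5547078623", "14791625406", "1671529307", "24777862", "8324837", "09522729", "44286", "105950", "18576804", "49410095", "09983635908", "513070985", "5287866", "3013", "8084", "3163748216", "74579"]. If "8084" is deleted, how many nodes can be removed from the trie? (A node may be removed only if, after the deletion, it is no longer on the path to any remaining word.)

3

A node on "8084"'s path can go only if nothing else ends at it or branches off below it.
The suffix "084" (3 nodes) is used only by "8084"; the node for "8" still has the child "7", so pruning stops there.
Nodes removed: 3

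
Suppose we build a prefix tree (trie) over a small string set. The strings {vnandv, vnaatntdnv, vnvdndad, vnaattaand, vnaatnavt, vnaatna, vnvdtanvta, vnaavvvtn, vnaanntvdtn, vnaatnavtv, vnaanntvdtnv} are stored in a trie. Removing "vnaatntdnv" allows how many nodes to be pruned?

Walk "vnaatntdnv" from the leaf back toward the root, removing each node that no remaining word uses.
The suffix "tdnv" (4 nodes) is used only by "vnaatntdnv"; the node for "vnaatn" still has the child "a", so pruning stops there.
Nodes removed: 4

4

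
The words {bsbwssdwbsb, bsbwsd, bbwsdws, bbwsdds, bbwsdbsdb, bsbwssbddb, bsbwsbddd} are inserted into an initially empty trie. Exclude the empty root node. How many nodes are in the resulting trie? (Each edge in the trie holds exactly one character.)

32

Trie structure (* marks end of a word):
(root)
└─ b
   ├─ b
   │  └─ w
   │     └─ s
   │        └─ d
   │           ├─ b
   │           │  └─ s
   │           │     └─ d
   │           │        └─ b *
   │           ├─ d
   │           │  └─ s *
   │           └─ w
   │              └─ s *
   └─ s
      └─ b
         └─ w
            └─ s
               ├─ b
               │  └─ d
               │     └─ d
               │        └─ d *
               ├─ d *
               └─ s
                  ├─ b
                  │  └─ d
                  │     └─ d
                  │        └─ b *
                  └─ d
                     └─ w
                        └─ b
                           └─ s
                              └─ b *
Counting every labelled node above: 32.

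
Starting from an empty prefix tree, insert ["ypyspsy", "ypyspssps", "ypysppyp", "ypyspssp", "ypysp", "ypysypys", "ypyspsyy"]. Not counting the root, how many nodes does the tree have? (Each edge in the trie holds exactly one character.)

Trie structure (* marks end of a word):
(root)
└─ y
   └─ p
      └─ y
         └─ s
            ├─ p *
            │  ├─ p
            │  │  └─ y
            │  │     └─ p *
            │  └─ s
            │     ├─ s
            │     │  └─ p *
            │     │     └─ s *
            │     └─ y *
            │        └─ y *
            └─ y
               └─ p
                  └─ y
                     └─ s *
Counting every labelled node above: 18.

18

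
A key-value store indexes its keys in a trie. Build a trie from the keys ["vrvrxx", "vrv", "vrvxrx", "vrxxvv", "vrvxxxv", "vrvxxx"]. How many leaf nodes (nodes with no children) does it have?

Leaves are exactly the stored words that no other stored word extends.
Those words: "vrvrxx", "vrvxrx", "vrvxxxv", "vrxxvv"
Leaf count: 4

4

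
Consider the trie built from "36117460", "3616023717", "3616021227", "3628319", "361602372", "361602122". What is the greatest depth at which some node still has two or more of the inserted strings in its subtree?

9

Equivalently: take the maximum, over all pairs, of their longest common prefix length.
e.g. "361602122" and "3616021227" share the prefix "361602122" of length 9; no pair shares a longer one.
Longest shared-prefix length: 9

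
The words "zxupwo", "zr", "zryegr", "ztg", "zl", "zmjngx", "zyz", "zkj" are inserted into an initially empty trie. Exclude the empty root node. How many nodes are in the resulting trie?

Count nodes per top-level branch (shared prefixes stored once):
  'z'-branch (zkj, zl, zmjngx, zr, zryegr, ztg, zxupwo, zyz): 23 nodes
Sum: 23

23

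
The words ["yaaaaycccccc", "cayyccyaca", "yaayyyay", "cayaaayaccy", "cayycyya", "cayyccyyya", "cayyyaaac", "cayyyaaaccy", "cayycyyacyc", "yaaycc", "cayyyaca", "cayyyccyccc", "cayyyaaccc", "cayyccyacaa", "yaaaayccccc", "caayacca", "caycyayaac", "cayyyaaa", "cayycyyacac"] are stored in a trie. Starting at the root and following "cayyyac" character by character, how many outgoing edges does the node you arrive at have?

1

The children of the "cayyyac" node are the distinct next characters among strings starting with "cayyyac".
Characters that immediately follow "cayyyac" among the stored strings: {a}.
That node has 1 child edge.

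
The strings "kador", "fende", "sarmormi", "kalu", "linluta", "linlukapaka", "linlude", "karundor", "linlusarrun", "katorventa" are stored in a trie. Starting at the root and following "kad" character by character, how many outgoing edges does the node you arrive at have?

Walk "kad" from the root, arriving at one node.
Distinct next characters after "kad": o.
That node has 1 child edge.

1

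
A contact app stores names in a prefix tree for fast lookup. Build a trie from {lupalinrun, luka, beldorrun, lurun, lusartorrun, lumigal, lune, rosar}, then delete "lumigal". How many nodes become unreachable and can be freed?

5

Walk "lumigal" from the leaf back toward the root, removing each node that no remaining word uses.
The suffix "migal" (5 nodes) is used only by "lumigal"; the node for "lu" still has the child "p", so pruning stops there.
Nodes removed: 5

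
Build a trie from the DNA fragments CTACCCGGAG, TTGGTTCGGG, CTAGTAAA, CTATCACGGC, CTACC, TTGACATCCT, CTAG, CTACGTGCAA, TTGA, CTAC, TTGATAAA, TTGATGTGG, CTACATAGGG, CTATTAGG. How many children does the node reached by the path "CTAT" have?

Follow the path "CTAT" to its node, then look at its outgoing edges.
Characters that immediately follow "CTAT" among the stored strings: {C, T}.
That node has 2 child edges.

2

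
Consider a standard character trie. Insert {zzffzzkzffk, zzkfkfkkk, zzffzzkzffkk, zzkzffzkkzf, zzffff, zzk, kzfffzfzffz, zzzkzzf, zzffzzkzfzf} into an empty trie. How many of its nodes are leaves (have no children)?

7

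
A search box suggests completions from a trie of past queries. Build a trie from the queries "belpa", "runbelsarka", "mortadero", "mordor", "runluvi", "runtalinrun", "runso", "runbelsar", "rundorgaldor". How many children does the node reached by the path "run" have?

5

Walk "run" from the root, arriving at one node.
Characters that immediately follow "run" among the stored strings: {b, d, l, s, t}.
That node has 5 child edges.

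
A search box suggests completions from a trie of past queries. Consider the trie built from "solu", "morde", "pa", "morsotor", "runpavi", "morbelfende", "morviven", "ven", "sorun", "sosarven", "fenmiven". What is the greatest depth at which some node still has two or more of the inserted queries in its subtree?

The deepest shared node is where two words last agree before diverging.
e.g. "morbelfende" and "morde" share the prefix "mor" of length 3; no pair shares a longer one.
Longest shared-prefix length: 3

3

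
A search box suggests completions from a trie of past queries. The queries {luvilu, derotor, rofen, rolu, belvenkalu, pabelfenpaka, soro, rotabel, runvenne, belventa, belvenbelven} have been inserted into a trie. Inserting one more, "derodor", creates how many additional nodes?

The longest prefix of "derodor" already in the trie is "dero" (length 4).
So 7 − 4 = 3 new nodes.

3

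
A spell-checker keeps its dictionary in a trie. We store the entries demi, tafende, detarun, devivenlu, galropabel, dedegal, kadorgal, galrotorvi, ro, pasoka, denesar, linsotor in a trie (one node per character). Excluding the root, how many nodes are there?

72

Insert word by word; a character creates a node only if that edge doesn't already exist:
  "demi" → 4 new (d, e, m, i)
  "tafende" → 7 new (t, a, f, e, n, d, e)
  "detarun" → prefix "de" already present; 5 new (t, a, r, u, n)
  "devivenlu" → prefix "de" already present; 7 new (v, i, v, e, n, l, u)
  "galropabel" → 10 new (g, a, l, r, o, p, a, b, e, l)
  "dedegal" → prefix "de" already present; 5 new (d, e, g, a, l)
  "kadorgal" → 8 new (k, a, d, o, r, g, a, l)
  "galrotorvi" → prefix "galro" already present; 5 new (t, o, r, v, i)
  "ro" → 2 new (r, o)
  "pasoka" → 6 new (p, a, s, o, k, a)
  "denesar" → prefix "de" already present; 5 new (n, e, s, a, r)
  "linsotor" → 8 new (l, i, n, s, o, t, o, r)
Total nodes = 4 + 7 + 5 + 7 + 10 + 5 + 8 + 5 + 2 + 6 + 5 + 8 = 72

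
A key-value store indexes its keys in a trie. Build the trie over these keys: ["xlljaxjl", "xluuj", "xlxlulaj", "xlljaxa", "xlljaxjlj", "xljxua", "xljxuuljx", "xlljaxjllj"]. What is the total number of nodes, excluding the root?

29

Count nodes per top-level branch (shared prefixes stored once):
  'x'-branch (xljxua, xljxuuljx, xlljaxa, xlljaxjl, xlljaxjlj, xlljaxjllj, xluuj, xlxlulaj): 29 nodes
Sum: 29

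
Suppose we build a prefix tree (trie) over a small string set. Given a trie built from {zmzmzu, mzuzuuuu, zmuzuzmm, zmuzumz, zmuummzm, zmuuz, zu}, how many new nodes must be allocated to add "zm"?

0

"zm" is already a full path in the trie; only an end-marker is added.
No new nodes are needed: 0.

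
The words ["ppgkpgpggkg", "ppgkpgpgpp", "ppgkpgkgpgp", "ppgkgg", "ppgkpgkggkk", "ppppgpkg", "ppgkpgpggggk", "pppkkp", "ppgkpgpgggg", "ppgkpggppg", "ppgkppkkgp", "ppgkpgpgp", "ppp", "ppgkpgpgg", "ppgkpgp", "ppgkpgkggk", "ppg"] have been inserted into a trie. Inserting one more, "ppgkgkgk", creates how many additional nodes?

3

The longest prefix of "ppgkgkgk" already in the trie is "ppgkg" (length 5).
New nodes needed: |"ppgkgkgk"| − 5 = 8 − 5 = 3.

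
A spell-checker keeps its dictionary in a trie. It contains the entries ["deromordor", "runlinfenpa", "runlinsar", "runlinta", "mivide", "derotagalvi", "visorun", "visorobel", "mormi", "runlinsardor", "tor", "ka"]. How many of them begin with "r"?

Traverse to the node for "r", then collect every word in that subtree.
Words under "r": runlinfenpa, runlinsar, runlinsardor, runlinta
Count: 4

4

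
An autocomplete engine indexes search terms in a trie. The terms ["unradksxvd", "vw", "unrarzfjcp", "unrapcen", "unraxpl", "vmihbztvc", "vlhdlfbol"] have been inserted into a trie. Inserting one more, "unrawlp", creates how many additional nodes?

3

"unra" is already a path in the trie; the remaining "wlp" must be added.
So 7 − 4 = 3 new nodes.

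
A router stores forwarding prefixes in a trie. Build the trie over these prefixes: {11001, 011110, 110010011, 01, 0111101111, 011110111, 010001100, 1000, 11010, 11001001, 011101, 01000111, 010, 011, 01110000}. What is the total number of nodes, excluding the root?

37

For each word, the new-node count is its length minus the longest prefix already in the trie:
  "11001" → 5 new (1, 1, 0, 0, 1)
  "011110" → 6 new (0, 1, 1, 1, 1, 0)
  "110010011" → prefix "11001" already present; 4 new (0, 0, 1, 1)
  "01" → prefix "01" already present; 0 new (none)
  "0111101111" → prefix "011110" already present; 4 new (1, 1, 1, 1)
  "011110111" → prefix "011110111" already present; 0 new (none)
  "010001100" → prefix "01" already present; 7 new (0, 0, 0, 1, 1, 0, 0)
  "1000" → prefix "1" already present; 3 new (0, 0, 0)
  "11010" → prefix "110" already present; 2 new (1, 0)
  "11001001" → prefix "11001001" already present; 0 new (none)
  "011101" → prefix "0111" already present; 2 new (0, 1)
  "01000111" → prefix "0100011" already present; 1 new (1)
  "010" → prefix "010" already present; 0 new (none)
  "011" → prefix "011" already present; 0 new (none)
  "01110000" → prefix "01110" already present; 3 new (0, 0, 0)
Total nodes = 5 + 6 + 4 + 0 + 4 + 0 + 7 + 3 + 2 + 0 + 2 + 1 + 0 + 0 + 3 = 37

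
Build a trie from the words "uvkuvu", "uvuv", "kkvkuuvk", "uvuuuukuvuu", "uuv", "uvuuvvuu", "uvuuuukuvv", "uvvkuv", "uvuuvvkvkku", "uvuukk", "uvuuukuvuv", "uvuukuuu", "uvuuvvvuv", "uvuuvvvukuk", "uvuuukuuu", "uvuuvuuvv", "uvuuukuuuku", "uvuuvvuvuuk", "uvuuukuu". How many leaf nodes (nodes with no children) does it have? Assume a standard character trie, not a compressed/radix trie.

17

Leaves are exactly the stored words that no other stored word extends.
Those words: "kkvkuuvk", "uuv", "uvkuvu", "uvuukk", "uvuukuuu", "uvuuukuuuku", "uvuuukuvuv", "uvuuuukuvuu", "uvuuuukuvv", "uvuuvuuvv", "uvuuvvkvkku", "uvuuvvuu", "uvuuvvuvuuk", "uvuuvvvukuk", "uvuuvvvuv", "uvuv", "uvvkuv"
Leaf count: 17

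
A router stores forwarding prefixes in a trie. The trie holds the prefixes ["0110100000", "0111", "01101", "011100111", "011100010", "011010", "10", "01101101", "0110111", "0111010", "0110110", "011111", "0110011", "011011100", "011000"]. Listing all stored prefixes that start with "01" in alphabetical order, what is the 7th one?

01101101

Filter for "01…" and sort: "011000", "0110011", "01101", "011010", "0110100000", "0110110", "01101101", "0110111", "011011100", "0111", "011100010", "011100111", "0111010", "011111"
Position 7: 01101101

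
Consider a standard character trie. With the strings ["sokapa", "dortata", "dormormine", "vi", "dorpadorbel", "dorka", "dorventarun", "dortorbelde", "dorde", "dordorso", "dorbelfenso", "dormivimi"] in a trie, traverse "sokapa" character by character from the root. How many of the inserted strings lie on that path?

Traverse "sokapa" character by character; count nodes along the way that are marked as word ends.
Prefixes of the query that are stored words: "sokapa"
Count: 1

1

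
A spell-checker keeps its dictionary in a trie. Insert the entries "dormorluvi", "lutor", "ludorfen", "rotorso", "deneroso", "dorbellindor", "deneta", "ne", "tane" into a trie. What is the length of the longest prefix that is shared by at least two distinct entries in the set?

The deepest shared node is where two words last agree before diverging.
"deneroso" and "deneta" agree on "dene" (4 characters) before diverging; nothing deeper is shared.
Longest shared-prefix length: 4

4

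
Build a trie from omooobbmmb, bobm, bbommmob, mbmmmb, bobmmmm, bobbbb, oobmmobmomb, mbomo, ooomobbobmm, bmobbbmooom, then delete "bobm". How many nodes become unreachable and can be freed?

0

After clearing the end-marker at "bobm", prune upward until reaching a node still needed by another word.
Every node on "bobm" is still needed (e.g. by "bobmmmm"), so nothing is freed.
Nodes removed: 0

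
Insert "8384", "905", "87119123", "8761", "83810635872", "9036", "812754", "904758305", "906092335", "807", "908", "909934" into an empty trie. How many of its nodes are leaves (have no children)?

12

Leaves are exactly the stored words that no other stored word extends.
Those words: "807", "812754", "83810635872", "8384", "87119123", "8761", "9036", "904758305", "905", "906092335", "908", "909934"
Leaf count: 12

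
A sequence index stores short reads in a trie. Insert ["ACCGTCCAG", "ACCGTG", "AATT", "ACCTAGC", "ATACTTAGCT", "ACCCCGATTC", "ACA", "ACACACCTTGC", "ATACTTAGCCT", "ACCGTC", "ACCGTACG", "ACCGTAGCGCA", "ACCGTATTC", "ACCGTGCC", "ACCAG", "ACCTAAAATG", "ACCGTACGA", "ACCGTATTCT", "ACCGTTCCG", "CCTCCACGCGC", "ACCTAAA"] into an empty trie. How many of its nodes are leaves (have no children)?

A leaf is a node with no children — equivalently, the end of a word that is not a proper prefix of any other stored word.
Those words: "AATT", "ACACACCTTGC", "ACCAG", "ACCCCGATTC", "ACCGTACGA", "ACCGTAGCGCA", "ACCGTATTCT", "ACCGTCCAG", "ACCGTGCC", "ACCGTTCCG", "ACCTAAAATG", "ACCTAGC", "ATACTTAGCCT", "ATACTTAGCT", "CCTCCACGCGC"
Leaf count: 15

15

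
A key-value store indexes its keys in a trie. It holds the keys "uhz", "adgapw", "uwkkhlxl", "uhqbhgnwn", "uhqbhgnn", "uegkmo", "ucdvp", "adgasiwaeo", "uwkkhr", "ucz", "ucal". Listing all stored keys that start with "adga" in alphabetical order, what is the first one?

Words with prefix "adga", in lexicographic order: "adgapw", "adgasiwaeo"
Position 1: adgapw

adgapw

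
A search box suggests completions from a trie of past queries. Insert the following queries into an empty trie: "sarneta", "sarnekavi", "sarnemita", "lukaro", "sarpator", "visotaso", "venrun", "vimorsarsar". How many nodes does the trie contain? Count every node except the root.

48

Count nodes per top-level branch (shared prefixes stored once):
  'l'-branch (lukaro): 6 nodes
  's'-branch (sarnekavi, sarnemita, sarneta, sarpator): 20 nodes
  'v'-branch (venrun, vimorsarsar, visotaso): 22 nodes
Sum: 48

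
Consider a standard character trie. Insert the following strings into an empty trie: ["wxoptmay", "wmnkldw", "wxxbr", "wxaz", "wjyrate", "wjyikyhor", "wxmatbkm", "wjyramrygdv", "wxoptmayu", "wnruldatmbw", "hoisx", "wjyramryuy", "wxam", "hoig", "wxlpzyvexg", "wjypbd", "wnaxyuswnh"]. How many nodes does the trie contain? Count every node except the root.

82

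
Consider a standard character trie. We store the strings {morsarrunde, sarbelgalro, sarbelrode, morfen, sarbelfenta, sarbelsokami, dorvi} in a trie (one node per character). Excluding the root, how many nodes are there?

45

Count nodes per top-level branch (shared prefixes stored once):
  'd'-branch (dorvi): 5 nodes
  'm'-branch (morfen, morsarrunde): 14 nodes
  's'-branch (sarbelfenta, sarbelgalro, sarbelrode, sarbelsokami): 26 nodes
Sum: 45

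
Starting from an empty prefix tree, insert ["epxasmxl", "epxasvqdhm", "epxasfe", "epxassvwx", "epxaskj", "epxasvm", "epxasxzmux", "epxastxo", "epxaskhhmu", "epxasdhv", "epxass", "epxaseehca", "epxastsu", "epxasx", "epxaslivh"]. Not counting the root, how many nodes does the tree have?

48

Count nodes per top-level branch (shared prefixes stored once):
  'e'-branch (epxasdhv, epxaseehca, epxasfe, epxaskhhmu, epxaskj, epxaslivh, epxasmxl, epxass, epxassvwx, epxastsu, epxastxo, epxasvm, epxasvqdhm, epxasx, epxasxzmux): 48 nodes
Sum: 48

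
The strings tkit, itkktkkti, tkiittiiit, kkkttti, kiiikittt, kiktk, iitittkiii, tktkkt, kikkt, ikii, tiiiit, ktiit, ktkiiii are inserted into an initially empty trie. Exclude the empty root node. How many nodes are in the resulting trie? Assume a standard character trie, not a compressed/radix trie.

70

Trace insertions, counting only characters that open a new branch:
  "tkit" → 4 new (t, k, i, t)
  "itkktkkti" → 9 new (i, t, k, k, t, k, k, t, i)
  "tkiittiiit" → prefix "tki" already present; 7 new (i, t, t, i, i, i, t)
  "kkkttti" → 7 new (k, k, k, t, t, t, i)
  "kiiikittt" → prefix "k" already present; 8 new (i, i, i, k, i, t, t, t)
  "kiktk" → prefix "ki" already present; 3 new (k, t, k)
  "iitittkiii" → prefix "i" already present; 9 new (i, t, i, t, t, k, i, i, i)
  "tktkkt" → prefix "tk" already present; 4 new (t, k, k, t)
  "kikkt" → prefix "kik" already present; 2 new (k, t)
  "ikii" → prefix "i" already present; 3 new (k, i, i)
  "tiiiit" → prefix "t" already present; 5 new (i, i, i, i, t)
  "ktiit" → prefix "k" already present; 4 new (t, i, i, t)
  "ktkiiii" → prefix "kt" already present; 5 new (k, i, i, i, i)
Total nodes = 4 + 9 + 7 + 7 + 8 + 3 + 9 + 4 + 2 + 3 + 5 + 4 + 5 = 70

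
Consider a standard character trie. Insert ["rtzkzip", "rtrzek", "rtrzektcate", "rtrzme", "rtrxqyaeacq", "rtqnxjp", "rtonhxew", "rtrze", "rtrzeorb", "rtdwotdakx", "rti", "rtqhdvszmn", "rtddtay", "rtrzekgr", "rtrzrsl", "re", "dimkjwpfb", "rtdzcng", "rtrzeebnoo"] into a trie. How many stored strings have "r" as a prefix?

18

Walk to "r"; the words in its subtree are exactly those with that prefix.
Words under "r": re, rtddtay, rtdwotdakx, rtdzcng, rti, rtonhxew, rtqhdvszmn, rtqnxjp, rtrxqyaeacq, rtrze, rtrzeebnoo, rtrzek, rtrzekgr, rtrzektcate, rtrzeorb, rtrzme, rtrzrsl, rtzkzip
Count: 18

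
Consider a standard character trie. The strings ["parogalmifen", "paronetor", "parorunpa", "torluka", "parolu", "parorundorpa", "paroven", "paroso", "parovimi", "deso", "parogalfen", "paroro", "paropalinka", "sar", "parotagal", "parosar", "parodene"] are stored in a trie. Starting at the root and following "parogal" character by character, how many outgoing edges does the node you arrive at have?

Walk "parogal" from the root, arriving at one node.
Distinct next characters after "parogal": f, m.
That node has 2 child edges.

2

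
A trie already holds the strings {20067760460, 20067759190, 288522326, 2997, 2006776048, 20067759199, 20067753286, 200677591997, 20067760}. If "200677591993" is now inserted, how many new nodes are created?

The longest prefix of "200677591993" already in the trie is "20067759199" (length 11).
So 12 − 11 = 1 new nodes.

1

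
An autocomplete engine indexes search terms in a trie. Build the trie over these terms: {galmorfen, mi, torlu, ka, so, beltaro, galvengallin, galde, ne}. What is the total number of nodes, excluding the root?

40

Trie structure (* marks end of a word):
(root)
├─ b
│  └─ e
│     └─ l
│        └─ t
│           └─ a
│              └─ r
│                 └─ o *
├─ g
│  └─ a
│     └─ l
│        ├─ d
│        │  └─ e *
│        ├─ m
│        │  └─ o
│        │     └─ r
│        │        └─ f
│        │           └─ e
│        │              └─ n *
│        └─ v
│           └─ e
│              └─ n
│                 └─ g
│                    └─ a
│                       └─ l
│                          └─ l
│                             └─ i
│                                └─ n *
├─ k
│  └─ a *
├─ m
│  └─ i *
├─ n
│  └─ e *
├─ s
│  └─ o *
└─ t
   └─ o
      └─ r
         └─ l
            └─ u *
Counting every labelled node above: 40.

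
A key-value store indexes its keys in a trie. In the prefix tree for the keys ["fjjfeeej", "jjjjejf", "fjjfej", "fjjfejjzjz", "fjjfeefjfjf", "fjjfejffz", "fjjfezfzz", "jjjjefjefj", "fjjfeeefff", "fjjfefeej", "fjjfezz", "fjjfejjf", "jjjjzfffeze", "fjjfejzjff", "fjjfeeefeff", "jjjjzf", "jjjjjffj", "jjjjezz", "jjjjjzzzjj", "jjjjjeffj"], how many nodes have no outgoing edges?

18

Leaves are exactly the stored words that no other stored word extends.
Those words: "fjjfeeefeff", "fjjfeeefff", "fjjfeeej", "fjjfeefjfjf", "fjjfefeej", "fjjfejffz", "fjjfejjf", "fjjfejjzjz", "fjjfejzjff", "fjjfezfzz", "fjjfezz", "jjjjefjefj", "jjjjejf", "jjjjezz", "jjjjjeffj", "jjjjjffj", "jjjjjzzzjj", "jjjjzfffeze"
Leaf count: 18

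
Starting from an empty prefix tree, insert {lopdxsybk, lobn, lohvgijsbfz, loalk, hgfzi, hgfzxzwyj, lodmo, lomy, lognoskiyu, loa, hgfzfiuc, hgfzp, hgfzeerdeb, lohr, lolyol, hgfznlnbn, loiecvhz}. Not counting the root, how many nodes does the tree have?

73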